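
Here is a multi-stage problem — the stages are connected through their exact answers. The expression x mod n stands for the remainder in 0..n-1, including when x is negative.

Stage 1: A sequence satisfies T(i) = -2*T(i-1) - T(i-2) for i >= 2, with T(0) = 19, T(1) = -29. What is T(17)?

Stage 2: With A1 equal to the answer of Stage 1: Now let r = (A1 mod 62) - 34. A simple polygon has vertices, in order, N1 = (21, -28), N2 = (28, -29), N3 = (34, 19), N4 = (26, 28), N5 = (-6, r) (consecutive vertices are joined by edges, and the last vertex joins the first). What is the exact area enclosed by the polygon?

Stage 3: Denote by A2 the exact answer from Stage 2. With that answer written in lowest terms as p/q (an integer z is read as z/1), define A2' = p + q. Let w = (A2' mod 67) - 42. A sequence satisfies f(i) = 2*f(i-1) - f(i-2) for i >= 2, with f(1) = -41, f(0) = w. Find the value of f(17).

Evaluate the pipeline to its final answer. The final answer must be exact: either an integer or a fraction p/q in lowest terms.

Stage 1: T(2) = -2*(-29) - 1*(19) = 39; iterating: T(2)=39, T(3)=-49, T(4)=59, T(5)=-69, T(6)=79, T(7)=-89, T(8)=99, T(9)=-109, T(10)=119, T(11)=-129, T(12)=139, T(13)=-149, T(14)=159, T(15)=-169, T(16)=179, T(17)=-189; answer -189
Stage 2: A1 = -189; r = 25; cross terms: (21*-29 - 28*-28)=175, (28*19 - 34*-29)=1518, (34*28 - 26*19)=458, (26*25 - -6*28)=818, (-6*-28 - 21*25)=-357; twice the area = |2612| = 2612; area = 1306; answer 1306
Stage 3: A2 = 1306; threaded value p + q = 1307; w = -8; f(2) = 2*(-41) - 1*(-8) = -74; iterating: f(2)=-74, f(3)=-107, f(4)=-140, f(5)=-173, f(6)=-206, f(7)=-239, f(8)=-272, f(9)=-305, f(10)=-338, f(11)=-371, f(12)=-404, f(13)=-437, f(14)=-470, f(15)=-503, f(16)=-536, f(17)=-569; answer -569

-569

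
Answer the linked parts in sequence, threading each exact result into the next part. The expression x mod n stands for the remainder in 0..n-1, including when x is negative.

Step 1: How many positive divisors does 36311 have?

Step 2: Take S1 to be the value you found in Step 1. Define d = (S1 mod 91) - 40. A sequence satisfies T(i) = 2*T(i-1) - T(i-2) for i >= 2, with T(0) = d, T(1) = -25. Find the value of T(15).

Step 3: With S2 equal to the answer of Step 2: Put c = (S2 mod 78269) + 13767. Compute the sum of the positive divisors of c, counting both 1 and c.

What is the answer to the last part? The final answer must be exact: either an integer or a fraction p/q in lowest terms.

37830

Step 1: 36311 = 11 * 3301; number of divisors = (1+1) * (1+1) = 4; answer 4
Step 2: S1 = 4; d = -36; T(2) = 2*(-25) - 1*(-36) = -14; iterating: T(2)=-14, T(3)=-3, T(4)=8, T(5)=19, T(6)=30, T(7)=41, T(8)=52, T(9)=63, T(10)=74, T(11)=85, T(12)=96, T(13)=107, T(14)=118, T(15)=129; answer 129
Step 3: S2 = 129; c = 13896; 13896 = 2^3 * 3^2 * 193; sigma = (1 + 2 + 4 + 8) * (1 + 3 + 9) * (1 + 193) = 15 * 13 * 194 = 37830; answer 37830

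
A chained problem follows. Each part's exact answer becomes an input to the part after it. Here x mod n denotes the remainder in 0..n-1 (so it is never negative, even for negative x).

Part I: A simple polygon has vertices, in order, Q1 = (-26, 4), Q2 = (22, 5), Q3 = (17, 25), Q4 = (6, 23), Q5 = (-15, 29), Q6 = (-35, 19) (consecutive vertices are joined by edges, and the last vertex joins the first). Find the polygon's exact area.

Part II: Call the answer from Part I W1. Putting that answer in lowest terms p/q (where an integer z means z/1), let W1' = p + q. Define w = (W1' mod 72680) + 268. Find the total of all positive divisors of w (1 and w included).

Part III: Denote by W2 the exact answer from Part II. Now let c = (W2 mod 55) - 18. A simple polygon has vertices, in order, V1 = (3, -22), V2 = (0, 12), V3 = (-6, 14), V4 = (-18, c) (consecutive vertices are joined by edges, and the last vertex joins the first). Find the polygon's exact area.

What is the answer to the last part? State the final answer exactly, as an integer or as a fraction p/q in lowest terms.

Part I: cross terms: (-26*5 - 22*4)=-218, (22*25 - 17*5)=465, (17*23 - 6*25)=241, (6*29 - -15*23)=519, (-15*19 - -35*29)=730, (-35*4 - -26*19)=354; twice the area = |2091| = 2091; area = 2091/2; answer 2091/2
Part II: W1 = 2091/2; threaded value p + q = 2093; w = 2361; 2361 = 3 * 787; sigma = (1 + 3) * (1 + 787) = 4 * 788 = 3152; answer 3152
Part III: W2 = 3152; c = -1; cross terms: (3*12 - 0*-22)=36, (0*14 - -6*12)=72, (-6*-1 - -18*14)=258, (-18*-22 - 3*-1)=399; twice the area = |765| = 765; area = 765/2; answer 765/2

765/2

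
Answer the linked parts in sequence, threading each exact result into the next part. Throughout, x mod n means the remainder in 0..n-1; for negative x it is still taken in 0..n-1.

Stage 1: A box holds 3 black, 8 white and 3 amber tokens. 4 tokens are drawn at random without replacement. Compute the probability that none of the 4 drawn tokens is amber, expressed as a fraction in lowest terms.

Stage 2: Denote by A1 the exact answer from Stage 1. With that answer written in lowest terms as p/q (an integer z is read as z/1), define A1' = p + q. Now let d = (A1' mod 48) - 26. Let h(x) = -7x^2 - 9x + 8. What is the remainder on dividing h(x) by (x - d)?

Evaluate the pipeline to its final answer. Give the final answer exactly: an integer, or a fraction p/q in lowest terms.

10

Stage 1: total draws C(14,4) = 1001; favorable C(11,4) = 330; P = 30/91; answer 30/91
Stage 2: A1 = 30/91; threaded value p + q = 121; d = -1; remainder = value at the root: -7*(-1)^2 - 9*(-1)^1 + 8 = (-7) + (9) + (8) = 10; answer 10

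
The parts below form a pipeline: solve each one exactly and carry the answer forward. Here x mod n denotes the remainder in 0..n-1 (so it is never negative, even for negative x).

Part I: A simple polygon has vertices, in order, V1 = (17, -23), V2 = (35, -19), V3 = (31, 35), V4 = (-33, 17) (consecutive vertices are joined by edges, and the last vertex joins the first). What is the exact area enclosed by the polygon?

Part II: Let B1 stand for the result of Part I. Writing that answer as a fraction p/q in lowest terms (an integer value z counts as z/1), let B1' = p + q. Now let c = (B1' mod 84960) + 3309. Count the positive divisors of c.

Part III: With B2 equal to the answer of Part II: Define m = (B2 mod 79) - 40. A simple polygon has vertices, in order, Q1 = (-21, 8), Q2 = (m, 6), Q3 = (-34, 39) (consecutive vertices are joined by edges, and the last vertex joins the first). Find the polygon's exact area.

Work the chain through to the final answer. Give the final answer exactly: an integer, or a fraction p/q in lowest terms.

491/2

Part I: cross terms: (17*-19 - 35*-23)=482, (35*35 - 31*-19)=1814, (31*17 - -33*35)=1682, (-33*-23 - 17*17)=470; twice the area = |4448| = 4448; area = 2224; answer 2224
Part II: B1 = 2224; threaded value p + q = 2225; c = 5534; 5534 = 2 * 2767; number of divisors = (1+1) * (1+1) = 4; answer 4
Part III: B2 = 4; m = -36; cross terms: (-21*6 - -36*8)=162, (-36*39 - -34*6)=-1200, (-34*8 - -21*39)=547; twice the area = |-491| = 491; area = 491/2; answer 491/2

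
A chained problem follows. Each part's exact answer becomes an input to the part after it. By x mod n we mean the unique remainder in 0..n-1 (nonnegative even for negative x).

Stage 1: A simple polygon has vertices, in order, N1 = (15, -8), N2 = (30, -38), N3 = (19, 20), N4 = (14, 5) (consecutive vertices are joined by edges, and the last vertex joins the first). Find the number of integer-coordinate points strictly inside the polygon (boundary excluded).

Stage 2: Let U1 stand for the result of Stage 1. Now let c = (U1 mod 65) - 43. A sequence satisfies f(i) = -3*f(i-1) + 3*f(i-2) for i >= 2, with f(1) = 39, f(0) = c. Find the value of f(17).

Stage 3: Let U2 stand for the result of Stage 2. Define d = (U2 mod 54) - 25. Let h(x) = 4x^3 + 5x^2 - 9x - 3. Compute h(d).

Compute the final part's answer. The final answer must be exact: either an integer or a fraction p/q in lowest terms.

Stage 1: cross terms: (15*-38 - 30*-8)=-330, (30*20 - 19*-38)=1322, (19*5 - 14*20)=-185, (14*-8 - 15*5)=-187; twice the area = |620| = 620; area = 310; boundary points = 15 + 1 + 5 + 1 = 22; strictly interior points = area - boundary/2 + 1 = 300; answer 300
Stage 2: U1 = 300; c = -3; f(2) = -3*(39) + 3*(-3) = -126; iterating: f(2)=-126, f(3)=495, f(4)=-1863, f(5)=7074, f(6)=-26811, f(7)=101655, f(8)=-385398, f(9)=1461159, f(10)=-5539671, f(11)=21002490, f(12)=-79626483, f(13)=301886919, f(14)=-1144540206, f(15)=4339281375, f(16)=-16451464743, f(17)=62372238354; answer 62372238354
Stage 3: U2 = 62372238354; d = -25; 4*(-25)^3 + 5*(-25)^2 - 9*(-25)^1 - 3 = (-62500) + (3125) + (225) + (-3) = -59153; answer -59153

-59153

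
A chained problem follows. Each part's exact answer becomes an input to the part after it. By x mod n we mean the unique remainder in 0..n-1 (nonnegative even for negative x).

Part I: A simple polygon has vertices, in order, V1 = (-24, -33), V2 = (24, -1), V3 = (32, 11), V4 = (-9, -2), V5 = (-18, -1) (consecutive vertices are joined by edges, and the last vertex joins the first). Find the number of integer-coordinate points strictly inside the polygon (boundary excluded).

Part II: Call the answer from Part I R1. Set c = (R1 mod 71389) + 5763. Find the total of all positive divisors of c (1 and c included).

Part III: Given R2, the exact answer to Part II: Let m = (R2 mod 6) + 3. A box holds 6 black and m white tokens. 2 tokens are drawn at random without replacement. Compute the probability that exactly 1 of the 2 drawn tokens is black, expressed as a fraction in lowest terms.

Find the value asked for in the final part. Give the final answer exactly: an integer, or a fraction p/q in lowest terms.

6/11

Part I: cross terms: (-24*-1 - 24*-33)=816, (24*11 - 32*-1)=296, (32*-2 - -9*11)=35, (-9*-1 - -18*-2)=-27, (-18*-33 - -24*-1)=570; twice the area = |1690| = 1690; area = 845; boundary points = 16 + 4 + 1 + 1 + 2 = 24; strictly interior points = area - boundary/2 + 1 = 834; answer 834
Part II: R1 = 834; c = 6597; 6597 = 3^2 * 733; sigma = (1 + 3 + 9) * (1 + 733) = 13 * 734 = 9542; answer 9542
Part III: R2 = 9542; m = 5; total draws C(11,2) = 55; favorable C(6,1)*C(5,1) = 30; P = 6/11; answer 6/11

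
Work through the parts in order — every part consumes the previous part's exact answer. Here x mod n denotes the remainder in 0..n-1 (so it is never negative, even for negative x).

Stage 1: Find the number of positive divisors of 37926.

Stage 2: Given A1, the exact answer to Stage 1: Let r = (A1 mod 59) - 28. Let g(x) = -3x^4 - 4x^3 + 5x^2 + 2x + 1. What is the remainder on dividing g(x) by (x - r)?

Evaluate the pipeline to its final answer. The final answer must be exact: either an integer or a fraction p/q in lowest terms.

-13999

Stage 1: 37926 = 2 * 3^2 * 7^2 * 43; number of divisors = (1+1) * (2+1) * (2+1) * (1+1) = 36; answer 36
Stage 2: A1 = 36; r = 8; remainder = value at the root: -3*(8)^4 - 4*(8)^3 + 5*(8)^2 + 2*(8)^1 + 1 = (-12288) + (-2048) + (320) + (16) + (1) = -13999; answer -13999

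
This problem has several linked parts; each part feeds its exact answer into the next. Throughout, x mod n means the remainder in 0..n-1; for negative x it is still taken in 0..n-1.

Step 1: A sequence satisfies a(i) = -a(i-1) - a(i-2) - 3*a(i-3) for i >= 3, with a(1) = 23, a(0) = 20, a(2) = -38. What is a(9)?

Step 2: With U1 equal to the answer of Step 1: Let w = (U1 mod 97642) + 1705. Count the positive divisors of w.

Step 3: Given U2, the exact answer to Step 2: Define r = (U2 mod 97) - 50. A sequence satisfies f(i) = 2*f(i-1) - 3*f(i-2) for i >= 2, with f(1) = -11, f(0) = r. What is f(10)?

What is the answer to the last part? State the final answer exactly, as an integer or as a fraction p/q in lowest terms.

9878

Step 1: a(3) = -1*(-38) - 1*(23) - 3*(20) = -45; iterating: a(3)=-45, a(4)=14, a(5)=145, a(6)=-24, a(7)=-163, a(8)=-248, a(9)=483; answer 483
Step 2: U1 = 483; w = 2188; 2188 = 2^2 * 547; number of divisors = (2+1) * (1+1) = 6; answer 6
Step 3: U2 = 6; r = -44; f(2) = 2*(-11) - 3*(-44) = 110; iterating: f(2)=110, f(3)=253, f(4)=176, f(5)=-407, f(6)=-1342, f(7)=-1463, f(8)=1100, f(9)=6589, f(10)=9878; answer 9878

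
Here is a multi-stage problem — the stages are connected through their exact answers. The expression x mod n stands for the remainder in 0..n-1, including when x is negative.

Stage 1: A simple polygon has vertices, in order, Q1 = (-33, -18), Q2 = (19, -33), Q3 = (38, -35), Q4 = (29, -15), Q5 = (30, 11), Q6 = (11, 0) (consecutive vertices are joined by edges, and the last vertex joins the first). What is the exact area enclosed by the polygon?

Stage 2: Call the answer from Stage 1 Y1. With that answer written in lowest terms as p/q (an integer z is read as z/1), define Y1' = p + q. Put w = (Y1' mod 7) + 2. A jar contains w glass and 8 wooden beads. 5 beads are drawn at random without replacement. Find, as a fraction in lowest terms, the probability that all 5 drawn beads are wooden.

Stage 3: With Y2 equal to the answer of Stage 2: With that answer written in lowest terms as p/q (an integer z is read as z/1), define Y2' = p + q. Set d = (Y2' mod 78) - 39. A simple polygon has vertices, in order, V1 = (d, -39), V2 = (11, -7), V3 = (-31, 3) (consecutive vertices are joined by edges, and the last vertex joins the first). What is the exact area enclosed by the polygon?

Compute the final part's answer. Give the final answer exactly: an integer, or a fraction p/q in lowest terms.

687

Stage 1: cross terms: (-33*-33 - 19*-18)=1431, (19*-35 - 38*-33)=589, (38*-15 - 29*-35)=445, (29*11 - 30*-15)=769, (30*0 - 11*11)=-121, (11*-18 - -33*0)=-198; twice the area = |2915| = 2915; area = 2915/2; answer 2915/2
Stage 2: Y1 = 2915/2; threaded value p + q = 2917; w = 7; total draws C(15,5) = 3003; favorable C(8,5) = 56; P = 8/429; answer 8/429
Stage 3: Y2 = 8/429; threaded value p + q = 437; d = 8; cross terms: (8*-7 - 11*-39)=373, (11*3 - -31*-7)=-184, (-31*-39 - 8*3)=1185; twice the area = |1374| = 1374; area = 687; answer 687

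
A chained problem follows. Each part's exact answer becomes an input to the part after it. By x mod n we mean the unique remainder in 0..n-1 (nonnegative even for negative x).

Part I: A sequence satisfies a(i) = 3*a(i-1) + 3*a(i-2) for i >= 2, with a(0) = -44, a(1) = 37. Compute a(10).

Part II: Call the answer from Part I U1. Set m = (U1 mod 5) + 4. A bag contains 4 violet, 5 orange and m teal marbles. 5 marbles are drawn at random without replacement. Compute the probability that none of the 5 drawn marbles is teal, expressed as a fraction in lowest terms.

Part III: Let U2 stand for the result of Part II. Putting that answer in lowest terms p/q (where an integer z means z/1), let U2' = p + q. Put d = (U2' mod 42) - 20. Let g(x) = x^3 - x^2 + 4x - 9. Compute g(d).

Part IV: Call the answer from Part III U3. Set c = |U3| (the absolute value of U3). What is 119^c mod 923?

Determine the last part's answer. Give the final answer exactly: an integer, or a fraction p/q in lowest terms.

889

Part I: a(2) = 3*(37) + 3*(-44) = -21; iterating: a(2)=-21, a(3)=48, a(4)=81, a(5)=387, a(6)=1404, a(7)=5373, a(8)=20331, a(9)=77112, a(10)=292329; answer 292329
Part II: U1 = 292329; m = 8; total draws C(17,5) = 6188; favorable C(9,5) = 126; P = 9/442; answer 9/442
Part III: U2 = 9/442; threaded value p + q = 451; d = 11; 1*(11)^3 - 1*(11)^2 + 4*(11)^1 - 9 = (1331) + (-121) + (44) + (-9) = 1245; answer 1245
Part IV: U3 = 1245; c = 1245; squarings mod 923: 119^1=119, 119^2=316, 119^4=172, 119^8=48, 119^16=458, 119^32=243, 119^64=900, 119^128=529, 119^256=172, 119^512=48, 119^1024=458; 119^1245 = 119^1 * 119^4 * 119^8 * 119^16 * 119^64 * 119^128 * 119^1024 = 889 (mod 923); answer 889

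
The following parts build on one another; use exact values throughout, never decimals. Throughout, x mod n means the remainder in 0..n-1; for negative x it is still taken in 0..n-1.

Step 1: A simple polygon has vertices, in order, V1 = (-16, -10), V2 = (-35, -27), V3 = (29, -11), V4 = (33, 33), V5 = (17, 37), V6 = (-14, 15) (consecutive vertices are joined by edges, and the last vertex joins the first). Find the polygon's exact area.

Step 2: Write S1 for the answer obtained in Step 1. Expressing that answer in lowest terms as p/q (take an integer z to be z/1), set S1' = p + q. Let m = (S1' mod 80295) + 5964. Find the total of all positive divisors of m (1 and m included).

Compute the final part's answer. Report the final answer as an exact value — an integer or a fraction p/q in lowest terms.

Step 1: cross terms: (-16*-27 - -35*-10)=82, (-35*-11 - 29*-27)=1168, (29*33 - 33*-11)=1320, (33*37 - 17*33)=660, (17*15 - -14*37)=773, (-14*-10 - -16*15)=380; twice the area = |4383| = 4383; area = 4383/2; answer 4383/2
Step 2: S1 = 4383/2; threaded value p + q = 4385; m = 10349; 10349 = 79 * 131; sigma = (1 + 79) * (1 + 131) = 80 * 132 = 10560; answer 10560

10560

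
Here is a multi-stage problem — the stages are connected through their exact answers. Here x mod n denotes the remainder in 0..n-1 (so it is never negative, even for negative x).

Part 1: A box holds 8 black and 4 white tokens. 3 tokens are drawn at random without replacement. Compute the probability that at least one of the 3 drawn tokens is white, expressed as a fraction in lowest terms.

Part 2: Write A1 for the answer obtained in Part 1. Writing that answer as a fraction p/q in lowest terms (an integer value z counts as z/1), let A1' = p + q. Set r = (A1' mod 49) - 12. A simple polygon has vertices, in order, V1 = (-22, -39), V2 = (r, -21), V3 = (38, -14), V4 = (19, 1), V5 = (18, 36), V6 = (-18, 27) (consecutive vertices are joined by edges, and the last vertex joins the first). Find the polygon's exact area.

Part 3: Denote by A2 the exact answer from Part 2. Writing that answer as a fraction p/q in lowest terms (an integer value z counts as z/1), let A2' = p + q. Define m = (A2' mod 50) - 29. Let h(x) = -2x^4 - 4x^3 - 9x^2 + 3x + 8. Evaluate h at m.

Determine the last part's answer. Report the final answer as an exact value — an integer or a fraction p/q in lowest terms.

-10784

Part 1: total draws C(12,3) = 220; complement C(8,3) = 56; favorable 220 - 56 = 164; P = 41/55; answer 41/55
Part 2: A1 = 41/55; threaded value p + q = 96; r = 35; cross terms: (-22*-21 - 35*-39)=1827, (35*-14 - 38*-21)=308, (38*1 - 19*-14)=304, (19*36 - 18*1)=666, (18*27 - -18*36)=1134, (-18*-39 - -22*27)=1296; twice the area = |5535| = 5535; area = 5535/2; answer 5535/2
Part 3: A2 = 5535/2; threaded value p + q = 5537; m = 8; -2*(8)^4 - 4*(8)^3 - 9*(8)^2 + 3*(8)^1 + 8 = (-8192) + (-2048) + (-576) + (24) + (8) = -10784; answer -10784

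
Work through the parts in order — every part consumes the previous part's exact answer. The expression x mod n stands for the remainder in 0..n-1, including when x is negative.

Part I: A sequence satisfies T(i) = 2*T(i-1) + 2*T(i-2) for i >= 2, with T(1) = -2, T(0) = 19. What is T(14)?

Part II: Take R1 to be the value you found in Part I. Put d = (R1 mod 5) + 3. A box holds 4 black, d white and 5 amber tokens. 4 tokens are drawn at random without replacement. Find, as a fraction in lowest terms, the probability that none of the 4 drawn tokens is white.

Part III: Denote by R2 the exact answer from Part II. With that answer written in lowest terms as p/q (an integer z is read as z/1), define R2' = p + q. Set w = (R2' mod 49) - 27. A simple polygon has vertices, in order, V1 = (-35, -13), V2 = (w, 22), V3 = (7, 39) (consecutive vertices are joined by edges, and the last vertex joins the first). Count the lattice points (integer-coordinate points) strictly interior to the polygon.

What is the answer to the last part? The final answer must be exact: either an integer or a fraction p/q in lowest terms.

Part I: T(2) = 2*(-2) + 2*(19) = 34; iterating: T(2)=34, T(3)=64, T(4)=196, T(5)=520, T(6)=1432, T(7)=3904, T(8)=10672, T(9)=29152, T(10)=79648, T(11)=217600, T(12)=594496, T(13)=1624192, T(14)=4437376; answer 4437376
Part II: R1 = 4437376; d = 4; total draws C(13,4) = 715; favorable C(9,4) = 126; P = 126/715; answer 126/715
Part III: R2 = 126/715; threaded value p + q = 841; w = -19; cross terms: (-35*22 - -19*-13)=-1017, (-19*39 - 7*22)=-895, (7*-13 - -35*39)=1274; twice the area = |-638| = 638; area = 319; boundary points = 1 + 1 + 2 = 4; strictly interior points = area - boundary/2 + 1 = 318; answer 318

318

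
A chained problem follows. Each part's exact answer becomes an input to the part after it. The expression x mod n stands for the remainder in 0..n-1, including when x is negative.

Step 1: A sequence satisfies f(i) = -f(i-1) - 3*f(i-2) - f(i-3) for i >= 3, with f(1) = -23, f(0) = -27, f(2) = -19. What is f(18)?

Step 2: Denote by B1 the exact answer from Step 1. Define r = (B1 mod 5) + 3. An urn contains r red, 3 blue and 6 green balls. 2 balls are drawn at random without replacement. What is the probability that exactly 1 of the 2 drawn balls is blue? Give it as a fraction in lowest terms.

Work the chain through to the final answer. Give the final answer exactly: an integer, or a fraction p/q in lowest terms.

13/40

Step 1: f(3) = -1*(-19) - 3*(-23) - 1*(-27) = 115; iterating: f(3)=115, f(4)=-35, f(5)=-291, f(6)=281, f(7)=627, f(8)=-1179, f(9)=-983, f(10)=3893, f(11)=235, f(12)=-10931, f(13)=6333, f(14)=26225, f(15)=-34293, f(16)=-50715, f(17)=127369, f(18)=59069; answer 59069
Step 2: B1 = 59069; r = 7; total draws C(16,2) = 120; favorable C(3,1)*C(13,1) = 39; P = 13/40; answer 13/40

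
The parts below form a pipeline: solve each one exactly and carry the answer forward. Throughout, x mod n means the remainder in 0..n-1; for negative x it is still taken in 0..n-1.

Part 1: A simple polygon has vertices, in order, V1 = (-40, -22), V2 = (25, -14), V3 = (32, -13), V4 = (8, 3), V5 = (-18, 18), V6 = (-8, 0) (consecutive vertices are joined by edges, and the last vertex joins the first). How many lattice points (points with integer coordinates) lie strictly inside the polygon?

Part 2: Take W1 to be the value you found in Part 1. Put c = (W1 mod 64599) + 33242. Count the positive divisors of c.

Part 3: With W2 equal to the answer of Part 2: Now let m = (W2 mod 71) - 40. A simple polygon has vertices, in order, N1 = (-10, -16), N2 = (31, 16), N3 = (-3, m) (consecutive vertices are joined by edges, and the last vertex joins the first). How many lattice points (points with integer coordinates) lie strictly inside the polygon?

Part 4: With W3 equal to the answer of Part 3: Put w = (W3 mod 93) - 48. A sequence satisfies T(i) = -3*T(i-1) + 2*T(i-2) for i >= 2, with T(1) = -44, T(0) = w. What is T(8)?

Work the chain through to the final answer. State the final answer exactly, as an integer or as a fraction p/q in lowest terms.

Part 1: cross terms: (-40*-14 - 25*-22)=1110, (25*-13 - 32*-14)=123, (32*3 - 8*-13)=200, (8*18 - -18*3)=198, (-18*0 - -8*18)=144, (-8*-22 - -40*0)=176; twice the area = |1951| = 1951; area = 1951/2; boundary points = 1 + 1 + 8 + 1 + 2 + 2 = 15; strictly interior points = area - boundary/2 + 1 = 969; answer 969
Part 2: W1 = 969; c = 34211; 34211 is prime, so its only divisors are 1 and 34211; count = 2; answer 2
Part 3: W2 = 2; m = -38; cross terms: (-10*16 - 31*-16)=336, (31*-38 - -3*16)=-1130, (-3*-16 - -10*-38)=-332; twice the area = |-1126| = 1126; area = 563; boundary points = 1 + 2 + 1 = 4; strictly interior points = area - boundary/2 + 1 = 562; answer 562
Part 4: W3 = 562; w = -44; T(2) = -3*(-44) + 2*(-44) = 44; iterating: T(2)=44, T(3)=-220, T(4)=748, T(5)=-2684, T(6)=9548, T(7)=-34012, T(8)=121132; answer 121132

121132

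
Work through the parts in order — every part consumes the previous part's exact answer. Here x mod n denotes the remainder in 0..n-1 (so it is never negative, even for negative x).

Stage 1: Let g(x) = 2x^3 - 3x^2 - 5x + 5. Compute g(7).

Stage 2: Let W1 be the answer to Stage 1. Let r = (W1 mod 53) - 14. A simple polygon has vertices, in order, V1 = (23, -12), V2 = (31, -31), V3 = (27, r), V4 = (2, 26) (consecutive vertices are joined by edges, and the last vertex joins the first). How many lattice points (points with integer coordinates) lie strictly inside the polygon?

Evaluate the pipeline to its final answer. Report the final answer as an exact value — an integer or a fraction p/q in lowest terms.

Stage 1: 2*(7)^3 - 3*(7)^2 - 5*(7)^1 + 5 = (686) + (-147) + (-35) + (5) = 509; answer 509
Stage 2: W1 = 509; r = 18; cross terms: (23*-31 - 31*-12)=-341, (31*18 - 27*-31)=1395, (27*26 - 2*18)=666, (2*-12 - 23*26)=-622; twice the area = |1098| = 1098; area = 549; boundary points = 1 + 1 + 1 + 1 = 4; strictly interior points = area - boundary/2 + 1 = 548; answer 548

548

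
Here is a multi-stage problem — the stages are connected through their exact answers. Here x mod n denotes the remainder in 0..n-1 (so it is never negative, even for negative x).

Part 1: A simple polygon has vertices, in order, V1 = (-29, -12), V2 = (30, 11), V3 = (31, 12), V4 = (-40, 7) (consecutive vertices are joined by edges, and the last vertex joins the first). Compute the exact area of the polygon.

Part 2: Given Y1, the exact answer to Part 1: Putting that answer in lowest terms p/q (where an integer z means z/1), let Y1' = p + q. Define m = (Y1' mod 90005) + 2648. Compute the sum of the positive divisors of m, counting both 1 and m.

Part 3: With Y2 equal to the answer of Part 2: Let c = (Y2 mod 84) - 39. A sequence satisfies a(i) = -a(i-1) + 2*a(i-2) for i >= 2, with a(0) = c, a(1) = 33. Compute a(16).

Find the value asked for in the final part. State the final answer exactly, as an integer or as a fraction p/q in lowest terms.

Part 1: cross terms: (-29*11 - 30*-12)=41, (30*12 - 31*11)=19, (31*7 - -40*12)=697, (-40*-12 - -29*7)=683; twice the area = |1440| = 1440; area = 720; answer 720
Part 2: Y1 = 720; threaded value p + q = 721; m = 3369; 3369 = 3 * 1123; sigma = (1 + 3) * (1 + 1123) = 4 * 1124 = 4496; answer 4496
Part 3: Y2 = 4496; c = 5; a(2) = -1*(33) + 2*(5) = -23; iterating: a(2)=-23, a(3)=89, a(4)=-135, a(5)=313, a(6)=-583, a(7)=1209, a(8)=-2375, a(9)=4793, a(10)=-9543, a(11)=19129, a(12)=-38215, a(13)=76473, a(14)=-152903, a(15)=305849, a(16)=-611655; answer -611655

-611655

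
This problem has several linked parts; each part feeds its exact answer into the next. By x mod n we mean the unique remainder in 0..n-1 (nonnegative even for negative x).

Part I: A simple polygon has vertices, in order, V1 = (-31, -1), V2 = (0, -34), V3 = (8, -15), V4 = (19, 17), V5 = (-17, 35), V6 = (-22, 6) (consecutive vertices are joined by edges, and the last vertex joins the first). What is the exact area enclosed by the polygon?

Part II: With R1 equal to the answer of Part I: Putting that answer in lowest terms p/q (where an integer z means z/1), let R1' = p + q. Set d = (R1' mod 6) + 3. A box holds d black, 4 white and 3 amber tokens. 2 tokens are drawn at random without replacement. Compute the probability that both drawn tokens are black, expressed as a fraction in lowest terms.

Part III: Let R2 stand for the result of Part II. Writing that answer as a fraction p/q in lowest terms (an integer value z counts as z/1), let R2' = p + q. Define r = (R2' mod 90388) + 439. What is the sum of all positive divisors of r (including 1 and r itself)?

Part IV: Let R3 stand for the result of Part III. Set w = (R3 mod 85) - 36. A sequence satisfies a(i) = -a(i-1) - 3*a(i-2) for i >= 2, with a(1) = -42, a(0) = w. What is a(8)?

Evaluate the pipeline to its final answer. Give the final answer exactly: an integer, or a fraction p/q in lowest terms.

-612

Part I: cross terms: (-31*-34 - 0*-1)=1054, (0*-15 - 8*-34)=272, (8*17 - 19*-15)=421, (19*35 - -17*17)=954, (-17*6 - -22*35)=668, (-22*-1 - -31*6)=208; twice the area = |3577| = 3577; area = 3577/2; answer 3577/2
Part II: R1 = 3577/2; threaded value p + q = 3579; d = 6; total draws C(13,2) = 78; favorable C(6,2) = 15; P = 5/26; answer 5/26
Part III: R2 = 5/26; threaded value p + q = 31; r = 470; 470 = 2 * 5 * 47; sigma = (1 + 2) * (1 + 5) * (1 + 47) = 3 * 6 * 48 = 864; answer 864
Part IV: R3 = 864; w = -22; a(2) = -1*(-42) - 3*(-22) = 108; iterating: a(2)=108, a(3)=18, a(4)=-342, a(5)=288, a(6)=738, a(7)=-1602, a(8)=-612; answer -612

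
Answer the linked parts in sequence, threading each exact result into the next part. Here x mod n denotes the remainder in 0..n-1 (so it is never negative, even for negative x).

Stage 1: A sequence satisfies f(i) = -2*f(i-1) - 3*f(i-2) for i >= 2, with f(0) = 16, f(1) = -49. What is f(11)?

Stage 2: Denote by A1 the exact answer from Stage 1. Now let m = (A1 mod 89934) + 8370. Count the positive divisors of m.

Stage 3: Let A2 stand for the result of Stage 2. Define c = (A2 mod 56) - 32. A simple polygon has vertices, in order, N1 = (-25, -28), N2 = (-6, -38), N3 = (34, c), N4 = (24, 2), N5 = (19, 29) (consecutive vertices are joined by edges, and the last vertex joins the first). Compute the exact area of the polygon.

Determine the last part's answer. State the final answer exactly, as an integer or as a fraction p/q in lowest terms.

Stage 1: f(2) = -2*(-49) - 3*(16) = 50; iterating: f(2)=50, f(3)=47, f(4)=-244, f(5)=347, f(6)=38, f(7)=-1117, f(8)=2120, f(9)=-889, f(10)=-4582, f(11)=11831; answer 11831
Stage 2: A1 = 11831; m = 20201; 20201 is prime, so its only divisors are 1 and 20201; count = 2; answer 2
Stage 3: A2 = 2; c = -30; cross terms: (-25*-38 - -6*-28)=782, (-6*-30 - 34*-38)=1472, (34*2 - 24*-30)=788, (24*29 - 19*2)=658, (19*-28 - -25*29)=193; twice the area = |3893| = 3893; area = 3893/2; answer 3893/2

3893/2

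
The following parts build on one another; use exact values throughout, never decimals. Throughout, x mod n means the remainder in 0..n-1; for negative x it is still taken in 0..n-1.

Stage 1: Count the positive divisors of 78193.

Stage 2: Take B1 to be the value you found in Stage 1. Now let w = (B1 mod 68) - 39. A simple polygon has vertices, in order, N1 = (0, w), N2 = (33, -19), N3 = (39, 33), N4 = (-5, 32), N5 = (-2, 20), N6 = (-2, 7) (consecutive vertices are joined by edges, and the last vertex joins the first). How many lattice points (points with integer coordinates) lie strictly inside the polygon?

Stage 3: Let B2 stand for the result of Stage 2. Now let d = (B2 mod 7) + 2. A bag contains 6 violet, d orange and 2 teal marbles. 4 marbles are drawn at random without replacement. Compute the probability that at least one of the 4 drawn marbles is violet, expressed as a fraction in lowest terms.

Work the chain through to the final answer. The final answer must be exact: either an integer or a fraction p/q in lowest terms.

23/26

Stage 1: 78193 is prime, so its only divisors are 1 and 78193; count = 2; answer 2
Stage 2: B1 = 2; w = -37; cross terms: (0*-19 - 33*-37)=1221, (33*33 - 39*-19)=1830, (39*32 - -5*33)=1413, (-5*20 - -2*32)=-36, (-2*7 - -2*20)=26, (-2*-37 - 0*7)=74; twice the area = |4528| = 4528; area = 2264; boundary points = 3 + 2 + 1 + 3 + 13 + 2 = 24; strictly interior points = area - boundary/2 + 1 = 2253; answer 2253
Stage 3: B2 = 2253; d = 8; total draws C(16,4) = 1820; complement C(10,4) = 210; favorable 1820 - 210 = 1610; P = 23/26; answer 23/26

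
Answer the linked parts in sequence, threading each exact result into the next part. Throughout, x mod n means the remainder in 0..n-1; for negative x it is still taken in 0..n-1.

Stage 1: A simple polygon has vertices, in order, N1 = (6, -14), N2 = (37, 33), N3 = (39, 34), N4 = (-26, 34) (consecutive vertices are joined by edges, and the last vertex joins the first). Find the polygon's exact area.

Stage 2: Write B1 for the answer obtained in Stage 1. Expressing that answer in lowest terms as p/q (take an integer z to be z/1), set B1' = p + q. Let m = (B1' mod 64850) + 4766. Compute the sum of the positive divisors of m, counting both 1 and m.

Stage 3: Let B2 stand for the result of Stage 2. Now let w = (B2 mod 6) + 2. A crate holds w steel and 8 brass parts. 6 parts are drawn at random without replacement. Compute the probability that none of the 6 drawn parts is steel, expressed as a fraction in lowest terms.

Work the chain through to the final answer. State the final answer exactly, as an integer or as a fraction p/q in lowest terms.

Stage 1: cross terms: (6*33 - 37*-14)=716, (37*34 - 39*33)=-29, (39*34 - -26*34)=2210, (-26*-14 - 6*34)=160; twice the area = |3057| = 3057; area = 3057/2; answer 3057/2
Stage 2: B1 = 3057/2; threaded value p + q = 3059; m = 7825; 7825 = 5^2 * 313; sigma = (1 + 5 + 25) * (1 + 313) = 31 * 314 = 9734; answer 9734
Stage 3: B2 = 9734; w = 4; total draws C(12,6) = 924; favorable C(8,6) = 28; P = 1/33; answer 1/33

1/33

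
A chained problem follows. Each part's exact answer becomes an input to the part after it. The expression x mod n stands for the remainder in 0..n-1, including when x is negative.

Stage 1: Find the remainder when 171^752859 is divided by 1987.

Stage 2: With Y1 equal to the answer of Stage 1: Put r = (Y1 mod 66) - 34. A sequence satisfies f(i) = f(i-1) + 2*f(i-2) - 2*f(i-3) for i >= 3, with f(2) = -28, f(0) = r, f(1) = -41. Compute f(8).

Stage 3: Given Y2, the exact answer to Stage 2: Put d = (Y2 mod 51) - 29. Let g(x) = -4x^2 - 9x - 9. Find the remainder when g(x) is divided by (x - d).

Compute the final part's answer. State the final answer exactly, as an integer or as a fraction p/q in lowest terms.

Stage 1: squarings mod 1987: 171^1=171, 171^2=1423, 171^4=176, 171^8=1171, 171^16=211, 171^32=807, 171^64=1500, 171^128=716, 171^256=10, 171^512=100, 171^1024=65, 171^2048=251, 171^4096=1404, 171^8192=112, 171^16384=622, 171^32768=1406, 171^65536=1758, 171^131072=779, 171^262144=806, 171^524288=1874; 171^752859 = 171^1 * 171^2 * 171^8 * 171^16 * 171^64 * 171^128 * 171^1024 * 171^2048 * 171^4096 * 171^8192 * 171^16384 * 171^65536 * 171^131072 * 171^524288 = 1365 (mod 1987); answer 1365
Stage 2: Y1 = 1365; r = 11; f(3) = 1*(-28) + 2*(-41) - 2*(11) = -132; iterating: f(3)=-132, f(4)=-106, f(5)=-314, f(6)=-262, f(7)=-678, f(8)=-574; answer -574
Stage 3: Y2 = -574; d = 9; remainder = value at the root: -4*(9)^2 - 9*(9)^1 - 9 = (-324) + (-81) + (-9) = -414; answer -414

-414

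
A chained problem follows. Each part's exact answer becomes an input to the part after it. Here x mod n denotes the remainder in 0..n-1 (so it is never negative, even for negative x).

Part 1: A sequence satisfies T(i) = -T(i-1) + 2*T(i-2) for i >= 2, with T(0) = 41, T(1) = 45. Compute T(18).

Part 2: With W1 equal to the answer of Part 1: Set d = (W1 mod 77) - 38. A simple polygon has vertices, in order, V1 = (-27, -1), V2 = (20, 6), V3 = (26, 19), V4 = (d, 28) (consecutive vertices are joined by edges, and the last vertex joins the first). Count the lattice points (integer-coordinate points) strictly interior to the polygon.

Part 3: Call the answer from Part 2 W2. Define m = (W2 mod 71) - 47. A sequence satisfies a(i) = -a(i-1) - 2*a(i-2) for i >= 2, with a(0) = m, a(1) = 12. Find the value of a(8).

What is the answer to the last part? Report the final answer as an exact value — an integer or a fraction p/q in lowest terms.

148

Part 1: T(2) = -1*(45) + 2*(41) = 37; iterating: T(2)=37, T(3)=53, T(4)=21, T(5)=85, T(6)=-43, T(7)=213, T(8)=-299, T(9)=725, T(10)=-1323, T(11)=2773, T(12)=-5419, T(13)=10965, T(14)=-21803, T(15)=43733, T(16)=-87339, T(17)=174805, T(18)=-349483; answer -349483
Part 2: W1 = -349483; d = -18; cross terms: (-27*6 - 20*-1)=-142, (20*19 - 26*6)=224, (26*28 - -18*19)=1070, (-18*-1 - -27*28)=774; twice the area = |1926| = 1926; area = 963; boundary points = 1 + 1 + 1 + 1 = 4; strictly interior points = area - boundary/2 + 1 = 962; answer 962
Part 3: W2 = 962; m = -8; a(2) = -1*(12) - 2*(-8) = 4; iterating: a(2)=4, a(3)=-28, a(4)=20, a(5)=36, a(6)=-76, a(7)=4, a(8)=148; answer 148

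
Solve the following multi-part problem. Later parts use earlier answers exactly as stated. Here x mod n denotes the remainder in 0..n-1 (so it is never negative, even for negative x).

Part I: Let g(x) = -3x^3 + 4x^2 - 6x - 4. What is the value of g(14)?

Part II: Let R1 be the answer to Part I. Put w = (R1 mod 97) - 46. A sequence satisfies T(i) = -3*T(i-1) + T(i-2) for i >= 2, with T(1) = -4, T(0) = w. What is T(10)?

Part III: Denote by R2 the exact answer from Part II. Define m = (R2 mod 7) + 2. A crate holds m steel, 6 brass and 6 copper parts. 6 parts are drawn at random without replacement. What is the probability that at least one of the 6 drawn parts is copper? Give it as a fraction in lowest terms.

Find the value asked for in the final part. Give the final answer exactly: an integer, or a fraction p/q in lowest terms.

210/221

Part I: -3*(14)^3 + 4*(14)^2 - 6*(14)^1 - 4 = (-8232) + (784) + (-84) + (-4) = -7536; answer -7536
Part II: R1 = -7536; w = -16; T(2) = -3*(-4) + 1*(-16) = -4; iterating: T(2)=-4, T(3)=8, T(4)=-28, T(5)=92, T(6)=-304, T(7)=1004, T(8)=-3316, T(9)=10952, T(10)=-36172; answer -36172
Part III: R2 = -36172; m = 6; total draws C(18,6) = 18564; complement C(12,6) = 924; favorable 18564 - 924 = 17640; P = 210/221; answer 210/221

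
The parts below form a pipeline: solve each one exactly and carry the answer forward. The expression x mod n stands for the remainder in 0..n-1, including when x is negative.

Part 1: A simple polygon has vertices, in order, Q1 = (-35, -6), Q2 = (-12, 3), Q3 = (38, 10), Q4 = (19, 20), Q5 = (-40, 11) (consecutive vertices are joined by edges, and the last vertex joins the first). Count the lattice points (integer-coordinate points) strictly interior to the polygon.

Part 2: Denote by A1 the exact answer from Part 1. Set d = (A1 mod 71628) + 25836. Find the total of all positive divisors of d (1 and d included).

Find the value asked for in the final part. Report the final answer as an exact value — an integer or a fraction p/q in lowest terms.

26732

Part 1: cross terms: (-35*3 - -12*-6)=-177, (-12*10 - 38*3)=-234, (38*20 - 19*10)=570, (19*11 - -40*20)=1009, (-40*-6 - -35*11)=625; twice the area = |1793| = 1793; area = 1793/2; boundary points = 1 + 1 + 1 + 1 + 1 = 5; strictly interior points = area - boundary/2 + 1 = 895; answer 895
Part 2: A1 = 895; d = 26731; 26731 is prime, so its only divisors are 1 and 26731; sigma = 1 + 26731 = 26732; answer 26732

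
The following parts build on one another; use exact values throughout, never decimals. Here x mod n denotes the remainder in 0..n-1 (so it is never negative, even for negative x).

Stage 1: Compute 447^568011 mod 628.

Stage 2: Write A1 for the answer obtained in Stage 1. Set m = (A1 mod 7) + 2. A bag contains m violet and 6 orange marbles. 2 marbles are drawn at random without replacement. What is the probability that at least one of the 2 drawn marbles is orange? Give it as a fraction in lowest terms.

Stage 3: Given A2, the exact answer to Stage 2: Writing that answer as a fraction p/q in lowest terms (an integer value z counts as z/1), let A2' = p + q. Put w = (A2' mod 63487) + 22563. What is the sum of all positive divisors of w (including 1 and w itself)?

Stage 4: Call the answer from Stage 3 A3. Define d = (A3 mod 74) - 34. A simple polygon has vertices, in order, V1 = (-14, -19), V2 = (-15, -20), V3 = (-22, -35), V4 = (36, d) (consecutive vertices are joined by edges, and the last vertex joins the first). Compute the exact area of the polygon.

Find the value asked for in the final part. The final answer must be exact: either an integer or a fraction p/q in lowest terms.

Stage 1: squarings mod 628: 447^1=447, 447^2=105, 447^4=349, 447^8=597, 447^16=333, 447^32=361, 447^64=325, 447^128=121, 447^256=197, 447^512=501, 447^1024=429, 447^2048=37, 447^4096=113, 447^8192=209, 447^16384=349, 447^32768=597, 447^65536=333, 447^131072=361, 447^262144=325, 447^524288=121; 447^568011 = 447^1 * 447^2 * 447^8 * 447^64 * 447^128 * 447^512 * 447^2048 * 447^8192 * 447^32768 * 447^524288 = 359 (mod 628); answer 359
Stage 2: A1 = 359; m = 4; total draws C(10,2) = 45; complement C(4,2) = 6; favorable 45 - 6 = 39; P = 13/15; answer 13/15
Stage 3: A2 = 13/15; threaded value p + q = 28; w = 22591; 22591 = 19 * 29 * 41; sigma = (1 + 19) * (1 + 29) * (1 + 41) = 20 * 30 * 42 = 25200; answer 25200
Stage 4: A3 = 25200; d = 6; cross terms: (-14*-20 - -15*-19)=-5, (-15*-35 - -22*-20)=85, (-22*6 - 36*-35)=1128, (36*-19 - -14*6)=-600; twice the area = |608| = 608; area = 304; answer 304

304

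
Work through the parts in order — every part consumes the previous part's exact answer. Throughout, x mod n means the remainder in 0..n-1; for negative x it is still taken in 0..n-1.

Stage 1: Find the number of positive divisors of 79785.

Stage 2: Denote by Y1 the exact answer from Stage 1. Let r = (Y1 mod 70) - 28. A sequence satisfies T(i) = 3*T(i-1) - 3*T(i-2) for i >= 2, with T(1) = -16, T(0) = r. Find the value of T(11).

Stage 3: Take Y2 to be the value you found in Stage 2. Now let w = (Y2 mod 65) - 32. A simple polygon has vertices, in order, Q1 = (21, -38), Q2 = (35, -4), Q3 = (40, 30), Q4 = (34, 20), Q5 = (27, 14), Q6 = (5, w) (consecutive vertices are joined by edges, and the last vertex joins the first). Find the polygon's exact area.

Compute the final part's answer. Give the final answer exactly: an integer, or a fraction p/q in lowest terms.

878

Stage 1: 79785 = 3^4 * 5 * 197; number of divisors = (4+1) * (1+1) * (1+1) = 20; answer 20
Stage 2: Y1 = 20; r = -8; T(2) = 3*(-16) - 3*(-8) = -24; iterating: T(2)=-24, T(3)=-24, T(4)=0, T(5)=72, T(6)=216, T(7)=432, T(8)=648, T(9)=648, T(10)=0, T(11)=-1944; answer -1944
Stage 3: Y2 = -1944; w = -26; cross terms: (21*-4 - 35*-38)=1246, (35*30 - 40*-4)=1210, (40*20 - 34*30)=-220, (34*14 - 27*20)=-64, (27*-26 - 5*14)=-772, (5*-38 - 21*-26)=356; twice the area = |1756| = 1756; area = 878; answer 878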